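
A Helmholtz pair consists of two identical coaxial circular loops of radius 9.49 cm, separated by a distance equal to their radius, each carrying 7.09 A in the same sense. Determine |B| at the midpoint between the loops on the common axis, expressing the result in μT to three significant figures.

B ≈ 67.2 μT

Each loop contributes B = μ₀IR²/[2(R²+z²)^(3/2)] on the axis, with z measured from that loop.
Loop 1 (z = 0.04745 m): B₁ = 3.36×10⁻⁵ T. Loop 2 (z = 0.04745 m): B₂ = 3.36×10⁻⁵ T.
The fields add: B = B₁ + B₂ = 6.72×10⁻⁵ T.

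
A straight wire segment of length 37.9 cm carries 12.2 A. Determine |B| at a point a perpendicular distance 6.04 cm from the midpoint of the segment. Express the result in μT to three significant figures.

B ≈ 38.5 μT

For a finite straight segment, B = (μ₀I/4πd)(sinθ₁ + sinθ₂), where θ₁, θ₂ are the angles from the perpendicular to each end.
The perpendicular from the point meets the wire at its midpoint, so each end is L/2 = 0.1895 m away along the wire.
sinθ₁ = 0.1895/√(0.1895²+0.0604²) = 0.9528; sinθ₂ = 0.1895/√(0.1895²+0.0604²) = 0.9528.
B = (4π×10⁻⁷ × 12.2) / (4π × 0.0604) × (0.9528 + 0.9528) = 3.85×10⁻⁵ T.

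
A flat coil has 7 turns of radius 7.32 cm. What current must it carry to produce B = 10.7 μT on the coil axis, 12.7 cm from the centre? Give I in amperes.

I ≈ 1.43 A

For an N-turn coil, B = Nμ₀IR²/[2(R²+z²)^(3/2)] with R = 0.0732 m, z = 0.127 m, so I = 2B(R²+z²)^(3/2)/(Nμ₀R²) = 2 × 1.07×10⁻⁵ × 3.15×10⁻³ / (7 × 4π×10⁻⁷ × 0.005358) = 1.43 A.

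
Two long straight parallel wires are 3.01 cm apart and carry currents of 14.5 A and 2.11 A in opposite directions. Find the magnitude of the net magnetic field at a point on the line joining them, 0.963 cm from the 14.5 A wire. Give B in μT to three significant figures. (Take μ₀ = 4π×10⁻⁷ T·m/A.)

B ≈ 322 μT

Each long wire gives B = μ₀I/(2πd). Distances are d₁ = 0.00963 m and d₂ = 0.02047 m.
B₁ = 3.01×10⁻⁴ T, B₂ = 2.06×10⁻⁵ T.
Between antiparallel currents both contributions point the same way, so they add. B = B₁ + B₂ = 3.01×10⁻⁴ + 2.06×10⁻⁵ = 3.22×10⁻⁴ T.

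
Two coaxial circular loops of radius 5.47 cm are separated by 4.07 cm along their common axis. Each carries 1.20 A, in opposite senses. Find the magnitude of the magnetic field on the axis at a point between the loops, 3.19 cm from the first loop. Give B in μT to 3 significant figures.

B ≈ 4.38 μT

Each loop contributes B = μ₀IR²/[2(R²+z²)^(3/2)] on the axis, with z measured from that loop.
Loop 1 (z = 0.0319 m): B₁ = 8.89×10⁻⁶ T. Loop 2 (z = 0.0088 m): B₂ = 1.33×10⁻⁵ T.
The fields oppose: B = |B₁ − B₂| = 4.38×10⁻⁶ T.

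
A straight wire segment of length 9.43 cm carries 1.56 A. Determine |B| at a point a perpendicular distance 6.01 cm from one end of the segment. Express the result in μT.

B ≈ 2.19 μT

For a finite straight segment, B = (μ₀I/4πd)(sinθ₁ + sinθ₂), where θ₁, θ₂ are the angles from the perpendicular to each end.
The perpendicular foot is at one end, so the two end-offsets along the wire are 0 and L = 0.0943 m.
sinθ₁ = 0/√(0²+0.0601²) = 0.0000; sinθ₂ = 0.0943/√(0.0943²+0.0601²) = 0.8433.
B = (4π×10⁻⁷ × 1.56) / (4π × 0.0601) × (0.0000 + 0.8433) = 2.19×10⁻⁶ T.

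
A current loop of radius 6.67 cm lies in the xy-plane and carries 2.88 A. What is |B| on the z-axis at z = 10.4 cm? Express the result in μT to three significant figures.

On the axis of a circular loop, B = μ₀IR² / [2(R²+z²)^(3/2)].
R² + z² = (0.0667)² + (0.104)² = 0.01526 m², and (R²+z²)^(3/2) = 1.89×10⁻³ m³.
B = (4π×10⁻⁷ × 2.88 × 0.004449) / (2 × 1.89×10⁻³) = 4.27×10⁻⁶ T.

B ≈ 4.27 μT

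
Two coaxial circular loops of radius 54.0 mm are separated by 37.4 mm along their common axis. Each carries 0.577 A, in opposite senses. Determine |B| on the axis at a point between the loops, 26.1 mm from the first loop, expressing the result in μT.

Each loop contributes B = μ₀IR²/[2(R²+z²)^(3/2)] on the axis, with z measured from that loop.
Loop 1 (z = 0.0261 m): B₁ = 4.90×10⁻⁶ T. Loop 2 (z = 0.0113 m): B₂ = 6.30×10⁻⁶ T.
The fields oppose: B = |B₁ − B₂| = 1.40×10⁻⁶ T.

B ≈ 1.40 μT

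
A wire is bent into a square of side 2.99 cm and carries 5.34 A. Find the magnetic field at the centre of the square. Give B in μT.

Each side is a finite straight segment at perpendicular distance d = a/(2 tan(π/4)) = 0.01495 m from the centre, with end-angles ±π/4.
One side contributes B₁ = (μ₀I/4πd)·2 sin(π/4) = 5.05×10⁻⁵ T.
All 4 sides add in the same direction: B = 4 × 5.05×10⁻⁵ = 2.02×10⁻⁴ T.

B ≈ 202 μT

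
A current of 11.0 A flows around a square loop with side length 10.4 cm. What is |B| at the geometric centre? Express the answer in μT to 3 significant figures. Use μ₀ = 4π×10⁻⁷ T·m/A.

Each side is a finite straight segment at perpendicular distance d = a/(2 tan(π/4)) = 0.052 m from the centre, with end-angles ±π/4.
One side contributes B₁ = (μ₀I/4πd)·2 sin(π/4) = 2.99×10⁻⁵ T.
All 4 sides add in the same direction: B = 4 × 2.99×10⁻⁵ = 1.20×10⁻⁴ T.

B ≈ 120 μT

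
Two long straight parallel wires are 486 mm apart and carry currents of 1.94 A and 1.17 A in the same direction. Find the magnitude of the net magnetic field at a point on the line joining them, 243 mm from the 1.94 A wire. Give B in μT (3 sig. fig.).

Each long wire gives B = μ₀I/(2πd). Distances are d₁ = 0.243 m and d₂ = 0.243 m.
B₁ = 1.60×10⁻⁶ T, B₂ = 9.63×10⁻⁷ T.
Between parallel currents the two contributions point in opposite directions, so they subtract. B = |B₁ − B₂| = |1.60×10⁻⁶ − 9.63×10⁻⁷| = 6.34×10⁻⁷ T.

B ≈ 0.634 μT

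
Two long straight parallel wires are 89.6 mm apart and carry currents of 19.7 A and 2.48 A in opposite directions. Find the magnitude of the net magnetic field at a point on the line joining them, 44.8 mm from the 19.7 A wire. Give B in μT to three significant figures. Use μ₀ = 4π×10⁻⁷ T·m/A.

B ≈ 99.0 μT

Each long wire gives B = μ₀I/(2πd). Distances are d₁ = 0.0448 m and d₂ = 0.0448 m.
B₁ = 8.79×10⁻⁵ T, B₂ = 1.11×10⁻⁵ T.
Between antiparallel currents both contributions point the same way, so they add. B = B₁ + B₂ = 8.79×10⁻⁵ + 1.11×10⁻⁵ = 9.90×10⁻⁵ T.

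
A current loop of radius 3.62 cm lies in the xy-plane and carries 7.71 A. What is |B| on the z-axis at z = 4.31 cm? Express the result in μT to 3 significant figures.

B ≈ 35.6 μT

On the axis of a circular loop, B = μ₀IR² / [2(R²+z²)^(3/2)].
R² + z² = (0.0362)² + (0.0431)² = 0.003168 m², and (R²+z²)^(3/2) = 1.78×10⁻⁴ m³.
B = (4π×10⁻⁷ × 7.71 × 0.00131) / (2 × 1.78×10⁻⁴) = 3.56×10⁻⁵ T.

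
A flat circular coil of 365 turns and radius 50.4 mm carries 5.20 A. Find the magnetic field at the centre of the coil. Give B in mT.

B ≈ 23.7 mT

For an N-turn flat coil, B = Nμ₀I/(2R) with R = 0.0504 m.
B = 365 × 6.48×10⁻⁵ T = 2.37×10⁻² T.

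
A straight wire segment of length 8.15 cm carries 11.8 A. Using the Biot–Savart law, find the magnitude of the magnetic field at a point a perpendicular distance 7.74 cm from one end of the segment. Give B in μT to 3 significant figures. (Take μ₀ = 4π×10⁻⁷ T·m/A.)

For a finite straight segment, B = (μ₀I/4πd)(sinθ₁ + sinθ₂), where θ₁, θ₂ are the angles from the perpendicular to each end.
The perpendicular foot is at one end, so the two end-offsets along the wire are 0 and L = 0.0815 m.
sinθ₁ = 0/√(0²+0.0774²) = 0.0000; sinθ₂ = 0.0815/√(0.0815²+0.0774²) = 0.7251.
B = (4π×10⁻⁷ × 11.8) / (4π × 0.0774) × (0.0000 + 0.7251) = 1.11×10⁻⁵ T.

B ≈ 11.1 μT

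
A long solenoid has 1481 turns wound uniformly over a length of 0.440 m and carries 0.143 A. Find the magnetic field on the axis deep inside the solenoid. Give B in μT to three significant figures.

B ≈ 605 μT

Inside a long solenoid, B = μ₀nI with n = 3366 turns/m.
B = 4π×10⁻⁷ × 3366 × 0.143 = 6.05×10⁻⁴ T.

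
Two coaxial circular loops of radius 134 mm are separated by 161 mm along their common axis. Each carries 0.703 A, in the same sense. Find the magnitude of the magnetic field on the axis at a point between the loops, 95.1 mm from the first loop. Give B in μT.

B ≈ 4.17 μT

Each loop contributes B = μ₀IR²/[2(R²+z²)^(3/2)] on the axis, with z measured from that loop.
Loop 1 (z = 0.0951 m): B₁ = 1.79×10⁻⁶ T. Loop 2 (z = 0.0659 m): B₂ = 2.38×10⁻⁶ T.
The fields add: B = B₁ + B₂ = 4.17×10⁻⁶ T.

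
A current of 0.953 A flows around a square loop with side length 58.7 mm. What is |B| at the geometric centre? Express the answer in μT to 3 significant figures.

B ≈ 18.4 μT

Each side is a finite straight segment at perpendicular distance d = a/(2 tan(π/4)) = 0.02935 m from the centre, with end-angles ±π/4.
One side contributes B₁ = (μ₀I/4πd)·2 sin(π/4) = 4.59×10⁻⁶ T.
All 4 sides add in the same direction: B = 4 × 4.59×10⁻⁶ = 1.84×10⁻⁵ T.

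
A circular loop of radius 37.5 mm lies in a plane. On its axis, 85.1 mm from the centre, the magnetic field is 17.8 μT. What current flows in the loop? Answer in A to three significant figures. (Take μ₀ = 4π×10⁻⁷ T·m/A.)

On the axis of a loop, B = μ₀IR²/[2(R²+z²)^(3/2)], so I = 2B(R²+z²)^(3/2)/(μ₀R²).
R² + z² = 0.001406 + 0.007242 = 0.008648 m²; raised to 3/2 gives 8.04×10⁻⁴ m³.
I = 2 × 1.78×10⁻⁵ × 8.04×10⁻⁴ / (1.26×10⁻⁶ × 0.001406) = 16.2 A.

I ≈ 16.2 A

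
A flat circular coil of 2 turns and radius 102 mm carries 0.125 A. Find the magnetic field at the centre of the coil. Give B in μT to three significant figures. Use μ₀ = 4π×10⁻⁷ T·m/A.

B ≈ 1.54 μT

For an N-turn flat coil, B = Nμ₀I/(2R) with R = 0.102 m.
B = 2 × 7.70×10⁻⁷ T = 1.54×10⁻⁶ T.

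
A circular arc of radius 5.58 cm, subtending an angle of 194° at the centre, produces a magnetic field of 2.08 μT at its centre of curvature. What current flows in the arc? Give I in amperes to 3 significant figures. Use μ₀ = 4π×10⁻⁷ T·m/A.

I ≈ 0.343 A

For a circular arc, B = μ₀Iφ/(4πR) with φ in radians; here φ = 3.386 rad.
So I = 4πRB/(μ₀φ) = 4π × 0.0558 × 2.08×10⁻⁶ / (4π×10⁻⁷ × 3.386) = 0.343 A.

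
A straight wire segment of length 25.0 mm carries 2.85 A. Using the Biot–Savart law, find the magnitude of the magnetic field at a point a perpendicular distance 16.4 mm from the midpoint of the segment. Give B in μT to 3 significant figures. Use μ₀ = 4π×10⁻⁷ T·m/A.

B ≈ 21.1 μT

For a finite straight segment, B = (μ₀I/4πd)(sinθ₁ + sinθ₂), where θ₁, θ₂ are the angles from the perpendicular to each end.
The perpendicular from the point meets the wire at its midpoint, so each end is L/2 = 0.0125 m away along the wire.
sinθ₁ = 0.0125/√(0.0125²+0.0164²) = 0.6062; sinθ₂ = 0.0125/√(0.0125²+0.0164²) = 0.6062.
B = (4π×10⁻⁷ × 2.85) / (4π × 0.0164) × (0.6062 + 0.6062) = 2.11×10⁻⁵ T.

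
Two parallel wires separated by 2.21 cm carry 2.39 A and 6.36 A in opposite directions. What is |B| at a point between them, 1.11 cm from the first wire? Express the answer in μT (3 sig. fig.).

Each long wire gives B = μ₀I/(2πd). Distances are d₁ = 0.0111 m and d₂ = 0.011 m.
B₁ = 4.31×10⁻⁵ T, B₂ = 1.16×10⁻⁴ T.
Between antiparallel currents both contributions point the same way, so they add. B = B₁ + B₂ = 4.31×10⁻⁵ + 1.16×10⁻⁴ = 1.59×10⁻⁴ T.

B ≈ 159 μT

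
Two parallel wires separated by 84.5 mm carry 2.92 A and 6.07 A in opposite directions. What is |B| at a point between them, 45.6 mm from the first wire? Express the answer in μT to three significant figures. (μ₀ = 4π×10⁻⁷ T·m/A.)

Each long wire gives B = μ₀I/(2πd). Distances are d₁ = 0.0456 m and d₂ = 0.0389 m.
B₁ = 1.28×10⁻⁵ T, B₂ = 3.12×10⁻⁵ T.
Between antiparallel currents both contributions point the same way, so they add. B = B₁ + B₂ = 1.28×10⁻⁵ + 3.12×10⁻⁵ = 4.40×10⁻⁵ T.

B ≈ 44.0 μT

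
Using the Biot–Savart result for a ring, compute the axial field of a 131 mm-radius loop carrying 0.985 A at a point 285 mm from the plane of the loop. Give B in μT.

On the axis of a circular loop, B = μ₀IR² / [2(R²+z²)^(3/2)].
R² + z² = (0.131)² + (0.285)² = 0.09839 m², and (R²+z²)^(3/2) = 3.09×10⁻² m³.
B = (4π×10⁻⁷ × 0.985 × 0.01716) / (2 × 3.09×10⁻²) = 3.44×10⁻⁷ T.

B ≈ 0.344 μT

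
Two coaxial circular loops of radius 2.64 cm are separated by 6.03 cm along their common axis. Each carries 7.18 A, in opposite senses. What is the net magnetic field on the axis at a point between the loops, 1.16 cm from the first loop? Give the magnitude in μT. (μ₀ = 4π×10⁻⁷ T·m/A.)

B ≈ 113 μT

Each loop contributes B = μ₀IR²/[2(R²+z²)^(3/2)] on the axis, with z measured from that loop.
Loop 1 (z = 0.0116 m): B₁ = 1.31×10⁻⁴ T. Loop 2 (z = 0.0487 m): B₂ = 1.85×10⁻⁵ T.
The fields oppose: B = |B₁ − B₂| = 1.13×10⁻⁴ T.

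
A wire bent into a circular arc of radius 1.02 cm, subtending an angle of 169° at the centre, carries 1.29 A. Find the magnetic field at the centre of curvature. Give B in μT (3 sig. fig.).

The Biot–Savart field of a circular arc at its centre is B = μ₀Iφ/(4πR), with φ = 2.95 rad.
B = (4π×10⁻⁷ × 1.29 × 2.95) / (4π × 0.0102) = 3.73×10⁻⁵ T.

B ≈ 37.3 μT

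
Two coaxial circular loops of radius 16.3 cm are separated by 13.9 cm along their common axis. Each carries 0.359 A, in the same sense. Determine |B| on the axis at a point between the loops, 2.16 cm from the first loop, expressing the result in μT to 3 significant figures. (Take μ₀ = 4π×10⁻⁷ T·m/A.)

B ≈ 2.09 μT

Each loop contributes B = μ₀IR²/[2(R²+z²)^(3/2)] on the axis, with z measured from that loop.
Loop 1 (z = 0.0216 m): B₁ = 1.35×10⁻⁶ T. Loop 2 (z = 0.1174 m): B₂ = 7.39×10⁻⁷ T.
The fields add: B = B₁ + B₂ = 2.09×10⁻⁶ T.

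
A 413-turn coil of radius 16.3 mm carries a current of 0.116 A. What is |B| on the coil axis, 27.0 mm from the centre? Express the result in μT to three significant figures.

For an N-turn flat coil, B = Nμ₀IR²/[2(R²+z²)^(3/2)] with R = 0.0163 m, z = 0.027 m.
B = 413 × 6.17×10⁻⁷ T = 2.55×10⁻⁴ T.

B ≈ 255 μT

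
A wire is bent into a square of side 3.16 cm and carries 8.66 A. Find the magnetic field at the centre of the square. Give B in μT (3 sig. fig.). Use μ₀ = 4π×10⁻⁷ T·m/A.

Each side is a finite straight segment at perpendicular distance d = a/(2 tan(π/4)) = 0.0158 m from the centre, with end-angles ±π/4.
One side contributes B₁ = (μ₀I/4πd)·2 sin(π/4) = 7.75×10⁻⁵ T.
All 4 sides add in the same direction: B = 4 × 7.75×10⁻⁵ = 3.10×10⁻⁴ T.

B ≈ 310 μT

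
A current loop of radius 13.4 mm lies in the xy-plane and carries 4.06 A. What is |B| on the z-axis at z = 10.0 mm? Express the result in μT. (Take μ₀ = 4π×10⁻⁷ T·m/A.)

On the axis of a circular loop, B = μ₀IR² / [2(R²+z²)^(3/2)].
R² + z² = (0.0134)² + (0.01)² = 0.0002796 m², and (R²+z²)^(3/2) = 4.67×10⁻⁶ m³.
B = (4π×10⁻⁷ × 4.06 × 0.0001796) / (2 × 4.67×10⁻⁶) = 9.80×10⁻⁵ T.

B ≈ 98.0 μT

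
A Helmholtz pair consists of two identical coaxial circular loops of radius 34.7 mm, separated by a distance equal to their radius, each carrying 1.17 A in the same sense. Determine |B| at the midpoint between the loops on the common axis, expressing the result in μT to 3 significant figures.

Each loop contributes B = μ₀IR²/[2(R²+z²)^(3/2)] on the axis, with z measured from that loop.
Loop 1 (z = 0.01735 m): B₁ = 1.52×10⁻⁵ T. Loop 2 (z = 0.01735 m): B₂ = 1.52×10⁻⁵ T.
The fields add: B = B₁ + B₂ = 3.03×10⁻⁵ T.

B ≈ 30.3 μT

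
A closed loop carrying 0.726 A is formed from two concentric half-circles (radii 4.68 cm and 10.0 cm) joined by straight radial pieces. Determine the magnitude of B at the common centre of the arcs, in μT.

The radial connectors point toward the centre, so dl × r̂ = 0 and they contribute nothing.
Each semicircle gives μ₀I/(4R): inner arc 4.87×10⁻⁶ T, outer arc 2.28×10⁻⁶ T.
The two arcs carry current in opposite angular senses, so their fields oppose: B = |4.87×10⁻⁶ − 2.28×10⁻⁶| = 2.59×10⁻⁶ T.

B ≈ 2.59 μT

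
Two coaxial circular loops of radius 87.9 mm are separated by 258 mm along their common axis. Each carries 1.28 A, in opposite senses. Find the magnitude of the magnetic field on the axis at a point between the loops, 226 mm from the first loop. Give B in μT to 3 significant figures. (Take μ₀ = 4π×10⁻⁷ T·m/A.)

B ≈ 7.16 μT

Each loop contributes B = μ₀IR²/[2(R²+z²)^(3/2)] on the axis, with z measured from that loop.
Loop 1 (z = 0.226 m): B₁ = 4.36×10⁻⁷ T. Loop 2 (z = 0.032 m): B₂ = 7.59×10⁻⁶ T.
The fields oppose: B = |B₁ − B₂| = 7.16×10⁻⁶ T.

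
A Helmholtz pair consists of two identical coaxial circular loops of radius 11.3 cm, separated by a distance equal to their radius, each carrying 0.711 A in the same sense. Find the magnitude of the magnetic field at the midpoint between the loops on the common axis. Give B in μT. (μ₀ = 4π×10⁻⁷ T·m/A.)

Each loop contributes B = μ₀IR²/[2(R²+z²)^(3/2)] on the axis, with z measured from that loop.
Loop 1 (z = 0.0565 m): B₁ = 2.83×10⁻⁶ T. Loop 2 (z = 0.0565 m): B₂ = 2.83×10⁻⁶ T.
The fields add: B = B₁ + B₂ = 5.66×10⁻⁶ T.

B ≈ 5.66 μT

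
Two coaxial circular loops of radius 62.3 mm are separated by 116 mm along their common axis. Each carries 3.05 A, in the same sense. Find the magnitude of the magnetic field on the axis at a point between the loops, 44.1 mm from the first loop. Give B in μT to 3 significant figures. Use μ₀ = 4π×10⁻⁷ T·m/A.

B ≈ 25.4 μT

Each loop contributes B = μ₀IR²/[2(R²+z²)^(3/2)] on the axis, with z measured from that loop.
Loop 1 (z = 0.0441 m): B₁ = 1.67×10⁻⁵ T. Loop 2 (z = 0.0719 m): B₂ = 8.64×10⁻⁶ T.
The fields add: B = B₁ + B₂ = 2.54×10⁻⁵ T.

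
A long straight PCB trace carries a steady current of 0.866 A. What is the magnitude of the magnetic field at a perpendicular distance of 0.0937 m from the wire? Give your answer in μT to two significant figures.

For an infinitely long straight wire, B = μ₀I/(2πd).
B = (4π×10⁻⁷ × 0.866) / (2π × 0.0937) = 1.85×10⁻⁶ T.

B ≈ 1.8 μT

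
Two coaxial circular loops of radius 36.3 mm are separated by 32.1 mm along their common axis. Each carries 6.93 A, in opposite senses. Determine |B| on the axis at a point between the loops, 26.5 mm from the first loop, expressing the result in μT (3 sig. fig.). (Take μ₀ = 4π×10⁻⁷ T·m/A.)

B ≈ 52.6 μT

Each loop contributes B = μ₀IR²/[2(R²+z²)^(3/2)] on the axis, with z measured from that loop.
Loop 1 (z = 0.0265 m): B₁ = 6.32×10⁻⁵ T. Loop 2 (z = 0.0056 m): B₂ = 1.16×10⁻⁴ T.
The fields oppose: B = |B₁ − B₂| = 5.26×10⁻⁵ T.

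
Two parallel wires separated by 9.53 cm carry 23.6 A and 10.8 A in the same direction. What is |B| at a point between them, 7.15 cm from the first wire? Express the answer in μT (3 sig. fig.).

B ≈ 24.7 μT

Each long wire gives B = μ₀I/(2πd). Distances are d₁ = 0.0715 m and d₂ = 0.0238 m.
B₁ = 6.60×10⁻⁵ T, B₂ = 9.08×10⁻⁵ T.
Between parallel currents the two contributions point in opposite directions, so they subtract. B = |B₁ − B₂| = |6.60×10⁻⁵ − 9.08×10⁻⁵| = 2.47×10⁻⁵ T.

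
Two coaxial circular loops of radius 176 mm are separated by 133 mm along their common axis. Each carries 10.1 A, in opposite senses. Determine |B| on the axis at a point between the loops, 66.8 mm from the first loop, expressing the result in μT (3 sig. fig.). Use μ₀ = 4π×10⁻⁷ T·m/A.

Each loop contributes B = μ₀IR²/[2(R²+z²)^(3/2)] on the axis, with z measured from that loop.
Loop 1 (z = 0.0668 m): B₁ = 2.95×10⁻⁵ T. Loop 2 (z = 0.0662 m): B₂ = 2.96×10⁻⁵ T.
The fields oppose: B = |B₁ − B₂| = 9.98×10⁻⁸ T.

B ≈ 0.0998 μT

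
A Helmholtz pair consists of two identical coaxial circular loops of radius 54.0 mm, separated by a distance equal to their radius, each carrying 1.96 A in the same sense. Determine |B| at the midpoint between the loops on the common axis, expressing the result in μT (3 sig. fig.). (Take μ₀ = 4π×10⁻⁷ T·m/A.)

B ≈ 32.6 μT

Each loop contributes B = μ₀IR²/[2(R²+z²)^(3/2)] on the axis, with z measured from that loop.
Loop 1 (z = 0.027 m): B₁ = 1.63×10⁻⁵ T. Loop 2 (z = 0.027 m): B₂ = 1.63×10⁻⁵ T.
The fields add: B = B₁ + B₂ = 3.26×10⁻⁵ T.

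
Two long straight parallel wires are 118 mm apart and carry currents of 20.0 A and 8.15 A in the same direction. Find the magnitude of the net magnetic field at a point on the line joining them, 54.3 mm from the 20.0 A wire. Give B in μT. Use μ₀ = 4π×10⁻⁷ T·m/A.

Each long wire gives B = μ₀I/(2πd). Distances are d₁ = 0.0543 m and d₂ = 0.0637 m.
B₁ = 7.37×10⁻⁵ T, B₂ = 2.56×10⁻⁵ T.
Between parallel currents the two contributions point in opposite directions, so they subtract. B = |B₁ − B₂| = |7.37×10⁻⁵ − 2.56×10⁻⁵| = 4.81×10⁻⁵ T.

B ≈ 48.1 μT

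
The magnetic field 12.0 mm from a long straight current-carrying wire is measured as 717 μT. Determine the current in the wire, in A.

For a long straight wire B = μ₀I/(2πd), so I = 2πdB/μ₀.
I = 2π × 0.012 × 7.17×10⁻⁴ / (4π×10⁻⁷) = 43.0 A.

I ≈ 43.0 A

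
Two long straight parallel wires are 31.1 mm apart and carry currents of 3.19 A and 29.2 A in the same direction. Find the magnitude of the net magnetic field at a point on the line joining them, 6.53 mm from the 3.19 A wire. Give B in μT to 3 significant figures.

B ≈ 140 μT

Each long wire gives B = μ₀I/(2πd). Distances are d₁ = 0.00653 m and d₂ = 0.02457 m.
B₁ = 9.77×10⁻⁵ T, B₂ = 2.38×10⁻⁴ T.
Between parallel currents the two contributions point in opposite directions, so they subtract. B = |B₁ − B₂| = |9.77×10⁻⁵ − 2.38×10⁻⁴| = 1.40×10⁻⁴ T.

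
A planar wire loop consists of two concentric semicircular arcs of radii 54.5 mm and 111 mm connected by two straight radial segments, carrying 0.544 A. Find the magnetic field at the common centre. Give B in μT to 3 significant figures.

B ≈ 1.60 μT

The radial connectors point toward the centre, so dl × r̂ = 0 and they contribute nothing.
Each semicircle gives μ₀I/(4R): inner arc 3.14×10⁻⁶ T, outer arc 1.54×10⁻⁶ T.
The two arcs carry current in opposite angular senses, so their fields oppose: B = |3.14×10⁻⁶ − 1.54×10⁻⁶| = 1.60×10⁻⁶ T.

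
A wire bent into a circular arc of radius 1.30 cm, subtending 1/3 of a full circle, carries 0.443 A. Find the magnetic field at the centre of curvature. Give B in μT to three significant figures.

B ≈ 7.14 μT

The Biot–Savart field of a circular arc at its centre is B = μ₀Iφ/(4πR), with φ = 2.094 rad.
B = (4π×10⁻⁷ × 0.443 × 2.094) / (4π × 0.013) = 7.14×10⁻⁶ T.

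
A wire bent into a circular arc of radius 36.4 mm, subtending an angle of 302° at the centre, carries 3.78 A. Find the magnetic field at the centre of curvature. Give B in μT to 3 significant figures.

The Biot–Savart field of a circular arc at its centre is B = μ₀Iφ/(4πR), with φ = 5.271 rad.
B = (4π×10⁻⁷ × 3.78 × 5.271) / (4π × 0.0364) = 5.47×10⁻⁵ T.

B ≈ 54.7 μT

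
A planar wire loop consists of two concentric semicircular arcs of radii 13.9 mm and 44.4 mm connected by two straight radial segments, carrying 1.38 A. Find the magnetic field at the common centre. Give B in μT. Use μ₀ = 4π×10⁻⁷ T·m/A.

B ≈ 21.4 μT

The radial connectors point toward the centre, so dl × r̂ = 0 and they contribute nothing.
Each semicircle gives μ₀I/(4R): inner arc 3.12×10⁻⁵ T, outer arc 9.76×10⁻⁶ T.
The two arcs carry current in opposite angular senses, so their fields oppose: B = |3.12×10⁻⁵ − 9.76×10⁻⁶| = 2.14×10⁻⁵ T.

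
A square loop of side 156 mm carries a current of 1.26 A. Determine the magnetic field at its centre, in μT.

B ≈ 9.14 μT

Each side is a finite straight segment at perpendicular distance d = a/(2 tan(π/4)) = 0.078 m from the centre, with end-angles ±π/4.
One side contributes B₁ = (μ₀I/4πd)·2 sin(π/4) = 2.28×10⁻⁶ T.
All 4 sides add in the same direction: B = 4 × 2.28×10⁻⁶ = 9.14×10⁻⁶ T.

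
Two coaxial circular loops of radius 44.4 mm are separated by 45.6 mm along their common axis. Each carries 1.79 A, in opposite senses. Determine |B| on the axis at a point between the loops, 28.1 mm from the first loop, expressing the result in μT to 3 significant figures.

B ≈ 5.11 μT

Each loop contributes B = μ₀IR²/[2(R²+z²)^(3/2)] on the axis, with z measured from that loop.
Loop 1 (z = 0.0281 m): B₁ = 1.53×10⁻⁵ T. Loop 2 (z = 0.0175 m): B₂ = 2.04×10⁻⁵ T.
The fields oppose: B = |B₁ − B₂| = 5.11×10⁻⁶ T.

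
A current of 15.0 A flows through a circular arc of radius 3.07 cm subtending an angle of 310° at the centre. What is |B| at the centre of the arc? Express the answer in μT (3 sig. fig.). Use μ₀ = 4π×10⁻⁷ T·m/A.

B ≈ 264 μT

The Biot–Savart field of a circular arc at its centre is B = μ₀Iφ/(4πR), with φ = 5.411 rad.
B = (4π×10⁻⁷ × 15.0 × 5.411) / (4π × 0.0307) = 2.64×10⁻⁴ T.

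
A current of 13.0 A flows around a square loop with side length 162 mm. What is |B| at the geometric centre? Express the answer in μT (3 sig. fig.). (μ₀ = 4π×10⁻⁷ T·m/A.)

Each side is a finite straight segment at perpendicular distance d = a/(2 tan(π/4)) = 0.081 m from the centre, with end-angles ±π/4.
One side contributes B₁ = (μ₀I/4πd)·2 sin(π/4) = 2.27×10⁻⁵ T.
All 4 sides add in the same direction: B = 4 × 2.27×10⁻⁵ = 9.08×10⁻⁵ T.

B ≈ 90.8 μT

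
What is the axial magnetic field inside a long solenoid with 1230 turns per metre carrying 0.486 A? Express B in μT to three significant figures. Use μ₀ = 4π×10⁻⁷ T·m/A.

B ≈ 751 μT

Inside a long solenoid, B = μ₀nI with n = 1230 turns/m.
B = 4π×10⁻⁷ × 1230 × 0.486 = 7.51×10⁻⁴ T.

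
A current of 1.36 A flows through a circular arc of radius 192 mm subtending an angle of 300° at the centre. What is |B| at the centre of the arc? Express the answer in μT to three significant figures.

The Biot–Savart field of a circular arc at its centre is B = μ₀Iφ/(4πR), with φ = 5.236 rad.
B = (4π×10⁻⁷ × 1.36 × 5.236) / (4π × 0.192) = 3.71×10⁻⁶ T.

B ≈ 3.71 μT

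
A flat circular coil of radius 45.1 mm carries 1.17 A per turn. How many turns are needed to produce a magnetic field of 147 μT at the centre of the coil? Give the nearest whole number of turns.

For an N-turn coil, B = Nμ₀I/(2R). A single turn gives B₁ = 1.63×10⁻⁵ T with R = 0.0451 m.
N = B/B₁ = 1.47×10⁻⁴ / 1.63×10⁻⁵ = 9.02.

N = 9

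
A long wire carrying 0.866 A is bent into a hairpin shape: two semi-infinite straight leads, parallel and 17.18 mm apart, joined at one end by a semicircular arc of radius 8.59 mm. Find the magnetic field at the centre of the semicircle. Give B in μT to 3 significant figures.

B ≈ 51.8 μT

The semicircular arc contributes B_arc = μ₀I·π/(4πR) = μ₀I/(4R) = 3.17×10⁻⁵ T.
Each semi-infinite lead is at perpendicular distance R = 0.00859 m from the centre, with the perpendicular foot at its near end, so it contributes μ₀I/(4πR); both point the same way, together 2.02×10⁻⁵ T.
Arc and leads all point the same direction: B = 3.17×10⁻⁵ + 2.02×10⁻⁵ = 5.18×10⁻⁵ T.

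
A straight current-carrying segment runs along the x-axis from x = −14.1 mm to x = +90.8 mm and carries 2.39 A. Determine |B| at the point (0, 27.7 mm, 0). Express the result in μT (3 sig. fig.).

For a finite straight segment, B = (μ₀I/4πd)(sinθ₁ + sinθ₂), where θ₁, θ₂ are the angles from the perpendicular to each end.
The perpendicular distance is d = 0.0277 m; the end-offsets along the wire are a = 0.0141 m and b = 0.0908 m.
sinθ₁ = 0.0141/√(0.0141²+0.0277²) = 0.4536; sinθ₂ = 0.0908/√(0.0908²+0.0277²) = 0.9565.
B = (4π×10⁻⁷ × 2.39) / (4π × 0.0277) × (0.4536 + 0.9565) = 1.22×10⁻⁵ T.

B ≈ 12.2 μT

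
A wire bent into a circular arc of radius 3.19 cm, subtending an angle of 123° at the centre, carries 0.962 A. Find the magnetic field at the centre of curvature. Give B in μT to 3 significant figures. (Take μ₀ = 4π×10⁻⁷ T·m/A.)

B ≈ 6.47 μT

The Biot–Savart field of a circular arc at its centre is B = μ₀Iφ/(4πR), with φ = 2.147 rad.
B = (4π×10⁻⁷ × 0.962 × 2.147) / (4π × 0.0319) = 6.47×10⁻⁶ T.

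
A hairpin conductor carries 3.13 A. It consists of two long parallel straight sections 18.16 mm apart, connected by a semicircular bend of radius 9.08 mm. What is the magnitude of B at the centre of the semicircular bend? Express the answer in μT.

The semicircular arc contributes B_arc = μ₀I·π/(4πR) = μ₀I/(4R) = 1.08×10⁻⁴ T.
Each semi-infinite lead is at perpendicular distance R = 0.00908 m from the centre, with the perpendicular foot at its near end, so it contributes μ₀I/(4πR); both point the same way, together 6.89×10⁻⁵ T.
Arc and leads all point the same direction: B = 1.08×10⁻⁴ + 6.89×10⁻⁵ = 1.77×10⁻⁴ T.

B ≈ 177 μT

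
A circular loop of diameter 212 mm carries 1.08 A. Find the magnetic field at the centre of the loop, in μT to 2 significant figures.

B ≈ 6.4 μT

At the centre of a circular loop the Biot–Savart law gives B = μ₀I/(2R) (so R = 0.106 m).
B = (4π×10⁻⁷ × 1.08) / (2 × 0.106) = 6.40×10⁻⁶ T.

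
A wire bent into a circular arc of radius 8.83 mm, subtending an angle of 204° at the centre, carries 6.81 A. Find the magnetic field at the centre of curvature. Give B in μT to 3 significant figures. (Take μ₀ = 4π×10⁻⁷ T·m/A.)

The Biot–Savart field of a circular arc at its centre is B = μ₀Iφ/(4πR), with φ = 3.56 rad.
B = (4π×10⁻⁷ × 6.81 × 3.56) / (4π × 0.00883) = 2.75×10⁻⁴ T.

B ≈ 275 μT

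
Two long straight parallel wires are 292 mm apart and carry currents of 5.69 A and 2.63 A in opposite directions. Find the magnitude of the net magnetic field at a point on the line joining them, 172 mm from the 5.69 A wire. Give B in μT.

Each long wire gives B = μ₀I/(2πd). Distances are d₁ = 0.172 m and d₂ = 0.12 m.
B₁ = 6.62×10⁻⁶ T, B₂ = 4.38×10⁻⁶ T.
Between antiparallel currents both contributions point the same way, so they add. B = B₁ + B₂ = 6.62×10⁻⁶ + 4.38×10⁻⁶ = 1.10×10⁻⁵ T.

B ≈ 11.0 μT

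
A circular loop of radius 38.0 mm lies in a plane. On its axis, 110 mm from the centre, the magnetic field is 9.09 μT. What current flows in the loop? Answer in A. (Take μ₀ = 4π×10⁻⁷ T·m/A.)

I ≈ 15.8 A

On the axis of a loop, B = μ₀IR²/[2(R²+z²)^(3/2)], so I = 2B(R²+z²)^(3/2)/(μ₀R²).
R² + z² = 0.001444 + 0.0121 = 0.01354 m²; raised to 3/2 gives 1.58×10⁻³ m³.
I = 2 × 9.09×10⁻⁶ × 1.58×10⁻³ / (1.26×10⁻⁶ × 0.001444) = 15.8 A.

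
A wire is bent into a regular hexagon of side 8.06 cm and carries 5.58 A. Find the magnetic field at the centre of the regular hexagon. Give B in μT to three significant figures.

B ≈ 48.0 μT

Each side is a finite straight segment at perpendicular distance d = a/(2 tan(π/6)) = 0.0698 m from the centre, with end-angles ±π/6.
One side contributes B₁ = (μ₀I/4πd)·2 sin(π/6) = 7.99×10⁻⁶ T.
All 6 sides add in the same direction: B = 6 × 7.99×10⁻⁶ = 4.80×10⁻⁵ T.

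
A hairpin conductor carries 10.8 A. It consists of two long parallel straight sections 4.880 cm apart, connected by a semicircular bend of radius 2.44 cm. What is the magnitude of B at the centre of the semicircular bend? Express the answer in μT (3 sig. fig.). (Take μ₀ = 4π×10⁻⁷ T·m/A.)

B ≈ 228 μT

The semicircular arc contributes B_arc = μ₀I·π/(4πR) = μ₀I/(4R) = 1.39×10⁻⁴ T.
Each semi-infinite lead is at perpendicular distance R = 0.0244 m from the centre, with the perpendicular foot at its near end, so it contributes μ₀I/(4πR); both point the same way, together 8.85×10⁻⁵ T.
Arc and leads all point the same direction: B = 1.39×10⁻⁴ + 8.85×10⁻⁵ = 2.28×10⁻⁴ T.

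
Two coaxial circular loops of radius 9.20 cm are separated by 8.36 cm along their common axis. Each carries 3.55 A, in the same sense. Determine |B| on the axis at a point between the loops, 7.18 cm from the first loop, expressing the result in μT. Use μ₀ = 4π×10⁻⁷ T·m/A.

B ≈ 35.5 μT

Each loop contributes B = μ₀IR²/[2(R²+z²)^(3/2)] on the axis, with z measured from that loop.
Loop 1 (z = 0.0718 m): B₁ = 1.19×10⁻⁵ T. Loop 2 (z = 0.0118 m): B₂ = 2.37×10⁻⁵ T.
The fields add: B = B₁ + B₂ = 3.55×10⁻⁵ T.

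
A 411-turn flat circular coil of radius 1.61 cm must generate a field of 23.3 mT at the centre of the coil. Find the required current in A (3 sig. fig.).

For an N-turn coil, B = Nμ₀I/(2R) with R = 0.0161 m, so I = 2RB/(Nμ₀) = 2 × 0.0161 × 2.33×10⁻² / (411 × 4π×10⁻⁷) = 1.45 A.

I ≈ 1.45 A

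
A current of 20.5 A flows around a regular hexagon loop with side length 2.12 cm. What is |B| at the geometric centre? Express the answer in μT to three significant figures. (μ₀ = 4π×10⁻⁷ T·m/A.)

B ≈ 670 μT

Each side is a finite straight segment at perpendicular distance d = a/(2 tan(π/6)) = 0.01836 m from the centre, with end-angles ±π/6.
One side contributes B₁ = (μ₀I/4πd)·2 sin(π/6) = 1.12×10⁻⁴ T.
All 6 sides add in the same direction: B = 6 × 1.12×10⁻⁴ = 6.70×10⁻⁴ T.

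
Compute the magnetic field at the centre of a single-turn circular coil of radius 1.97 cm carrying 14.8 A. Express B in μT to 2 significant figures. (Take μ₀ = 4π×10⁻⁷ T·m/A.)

B ≈ 470 μT

At the centre of a circular loop the Biot–Savart law gives B = μ₀I/(2R).
B = (4π×10⁻⁷ × 14.8) / (2 × 0.0197) = 4.72×10⁻⁴ T.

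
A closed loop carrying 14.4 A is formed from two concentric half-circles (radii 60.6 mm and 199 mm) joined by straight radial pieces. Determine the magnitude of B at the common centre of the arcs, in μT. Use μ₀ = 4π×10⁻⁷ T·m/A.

The radial connectors point toward the centre, so dl × r̂ = 0 and they contribute nothing.
Each semicircle gives μ₀I/(4R): inner arc 7.47×10⁻⁵ T, outer arc 2.27×10⁻⁵ T.
The two arcs carry current in opposite angular senses, so their fields oppose: B = |7.47×10⁻⁵ − 2.27×10⁻⁵| = 5.19×10⁻⁵ T.

B ≈ 51.9 μT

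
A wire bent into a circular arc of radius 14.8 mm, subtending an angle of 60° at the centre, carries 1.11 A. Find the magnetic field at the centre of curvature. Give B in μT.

B ≈ 7.85 μT

The Biot–Savart field of a circular arc at its centre is B = μ₀Iφ/(4πR), with φ = 1.047 rad.
B = (4π×10⁻⁷ × 1.11 × 1.047) / (4π × 0.0148) = 7.85×10⁻⁶ T.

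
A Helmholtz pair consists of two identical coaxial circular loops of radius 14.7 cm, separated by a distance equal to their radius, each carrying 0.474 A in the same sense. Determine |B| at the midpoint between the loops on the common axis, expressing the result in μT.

B ≈ 2.90 μT

Each loop contributes B = μ₀IR²/[2(R²+z²)^(3/2)] on the axis, with z measured from that loop.
Loop 1 (z = 0.0735 m): B₁ = 1.45×10⁻⁶ T. Loop 2 (z = 0.0735 m): B₂ = 1.45×10⁻⁶ T.
The fields add: B = B₁ + B₂ = 2.90×10⁻⁶ T.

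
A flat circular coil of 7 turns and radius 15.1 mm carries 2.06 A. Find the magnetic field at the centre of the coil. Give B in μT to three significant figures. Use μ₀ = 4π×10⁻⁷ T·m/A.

B ≈ 600 μT

For an N-turn flat coil, B = Nμ₀I/(2R) with R = 0.0151 m.
B = 7 × 8.57×10⁻⁵ T = 6.00×10⁻⁴ T.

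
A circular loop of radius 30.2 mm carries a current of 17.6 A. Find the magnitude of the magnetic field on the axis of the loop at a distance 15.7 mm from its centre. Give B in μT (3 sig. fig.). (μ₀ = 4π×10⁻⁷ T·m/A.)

On the axis of a circular loop, B = μ₀IR² / [2(R²+z²)^(3/2)].
R² + z² = (0.0302)² + (0.0157)² = 0.001159 m², and (R²+z²)^(3/2) = 3.94×10⁻⁵ m³.
B = (4π×10⁻⁷ × 17.6 × 0.000912) / (2 × 3.94×10⁻⁵) = 2.56×10⁻⁴ T.

B ≈ 256 μT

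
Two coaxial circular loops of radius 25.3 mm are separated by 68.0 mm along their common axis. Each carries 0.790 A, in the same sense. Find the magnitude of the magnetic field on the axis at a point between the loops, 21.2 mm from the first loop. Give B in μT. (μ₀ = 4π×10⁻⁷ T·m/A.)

Each loop contributes B = μ₀IR²/[2(R²+z²)^(3/2)] on the axis, with z measured from that loop.
Loop 1 (z = 0.0212 m): B₁ = 8.83×10⁻⁶ T. Loop 2 (z = 0.0468 m): B₂ = 2.11×10⁻⁶ T.
The fields add: B = B₁ + B₂ = 1.09×10⁻⁵ T.

B ≈ 10.9 μT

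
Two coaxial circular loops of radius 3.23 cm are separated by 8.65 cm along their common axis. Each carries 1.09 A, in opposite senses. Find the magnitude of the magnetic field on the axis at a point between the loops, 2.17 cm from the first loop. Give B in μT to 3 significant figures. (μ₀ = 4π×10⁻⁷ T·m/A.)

B ≈ 10.2 μT

Each loop contributes B = μ₀IR²/[2(R²+z²)^(3/2)] on the axis, with z measured from that loop.
Loop 1 (z = 0.0217 m): B₁ = 1.21×10⁻⁵ T. Loop 2 (z = 0.0648 m): B₂ = 1.88×10⁻⁶ T.
The fields oppose: B = |B₁ − B₂| = 1.02×10⁻⁵ T.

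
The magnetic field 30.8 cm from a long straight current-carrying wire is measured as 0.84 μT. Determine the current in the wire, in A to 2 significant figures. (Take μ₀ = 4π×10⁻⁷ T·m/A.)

For a long straight wire B = μ₀I/(2πd), so I = 2πdB/μ₀.
I = 2π × 0.308 × 8.40×10⁻⁷ / (4π×10⁻⁷) = 1.29 A.

I ≈ 1.3 A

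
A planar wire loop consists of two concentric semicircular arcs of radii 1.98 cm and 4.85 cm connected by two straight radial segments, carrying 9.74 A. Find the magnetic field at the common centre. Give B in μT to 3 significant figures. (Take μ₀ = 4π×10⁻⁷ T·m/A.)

The radial connectors point toward the centre, so dl × r̂ = 0 and they contribute nothing.
Each semicircle gives μ₀I/(4R): inner arc 1.55×10⁻⁴ T, outer arc 6.31×10⁻⁵ T.
The two arcs carry current in opposite angular senses, so their fields oppose: B = |1.55×10⁻⁴ − 6.31×10⁻⁵| = 9.15×10⁻⁵ T.

B ≈ 91.5 μT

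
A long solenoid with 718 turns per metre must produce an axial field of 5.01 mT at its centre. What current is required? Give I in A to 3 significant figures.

Inside a long solenoid B = μ₀nI with n = 718 m⁻¹, so I = B/(μ₀n).
I = 5.01×10⁻³ / (4π×10⁻⁷ × 718) = 5.55 A.

I ≈ 5.55 A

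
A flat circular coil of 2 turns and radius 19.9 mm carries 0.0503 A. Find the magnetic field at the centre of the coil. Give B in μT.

B ≈ 3.18 μT

For an N-turn flat coil, B = Nμ₀I/(2R) with R = 0.0199 m.
B = 2 × 1.59×10⁻⁶ T = 3.18×10⁻⁶ T.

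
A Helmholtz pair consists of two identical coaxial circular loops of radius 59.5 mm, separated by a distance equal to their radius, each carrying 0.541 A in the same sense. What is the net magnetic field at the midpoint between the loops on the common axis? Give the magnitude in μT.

B ≈ 8.18 μT

Each loop contributes B = μ₀IR²/[2(R²+z²)^(3/2)] on the axis, with z measured from that loop.
Loop 1 (z = 0.02975 m): B₁ = 4.09×10⁻⁶ T. Loop 2 (z = 0.02975 m): B₂ = 4.09×10⁻⁶ T.
The fields add: B = B₁ + B₂ = 8.18×10⁻⁶ T.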